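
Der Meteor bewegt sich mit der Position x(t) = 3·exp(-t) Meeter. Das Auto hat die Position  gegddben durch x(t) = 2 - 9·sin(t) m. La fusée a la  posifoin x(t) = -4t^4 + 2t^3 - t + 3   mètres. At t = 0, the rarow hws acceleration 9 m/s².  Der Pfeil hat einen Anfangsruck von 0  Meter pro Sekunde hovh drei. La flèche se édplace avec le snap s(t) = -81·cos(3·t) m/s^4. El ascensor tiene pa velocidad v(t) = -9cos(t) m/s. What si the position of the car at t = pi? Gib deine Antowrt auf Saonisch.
Tenemos la posición x(t) = 2 - 9·sin(t). Sustituyendo t = pi: x(pi) = 2.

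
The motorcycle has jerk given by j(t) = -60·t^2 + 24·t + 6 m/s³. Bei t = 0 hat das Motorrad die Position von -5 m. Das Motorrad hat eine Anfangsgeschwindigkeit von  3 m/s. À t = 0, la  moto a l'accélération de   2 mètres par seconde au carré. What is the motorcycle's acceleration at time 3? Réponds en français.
Nous devons trouver la primitive de notre équation du jerk j(t) = -60·t^2 + 24·t + 6 1 fois. En prenant ∫j(t)dt et en appliquant a(0) = 2, nous trouvons a(t) = -20·t^3 + 12·t^2 + 6·t + 2. En utilisant a(t) = -20·t^3 + 12·t^2 + 6·t + 2 et en substituant t = 3, nous trouvons a = -412.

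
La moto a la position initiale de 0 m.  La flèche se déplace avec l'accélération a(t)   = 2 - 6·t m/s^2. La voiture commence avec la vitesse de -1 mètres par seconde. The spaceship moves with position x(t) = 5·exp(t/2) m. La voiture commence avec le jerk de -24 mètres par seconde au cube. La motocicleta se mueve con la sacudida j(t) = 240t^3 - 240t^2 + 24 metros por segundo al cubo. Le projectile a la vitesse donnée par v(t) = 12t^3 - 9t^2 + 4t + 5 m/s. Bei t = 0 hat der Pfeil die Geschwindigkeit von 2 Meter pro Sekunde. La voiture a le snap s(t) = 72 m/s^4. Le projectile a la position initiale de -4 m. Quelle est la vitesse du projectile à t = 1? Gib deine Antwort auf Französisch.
En utilisant v(t) = 12·t^3 - 9·t^2 + 4·t + 5 et en substituant t = 1, nous trouvons v = 12.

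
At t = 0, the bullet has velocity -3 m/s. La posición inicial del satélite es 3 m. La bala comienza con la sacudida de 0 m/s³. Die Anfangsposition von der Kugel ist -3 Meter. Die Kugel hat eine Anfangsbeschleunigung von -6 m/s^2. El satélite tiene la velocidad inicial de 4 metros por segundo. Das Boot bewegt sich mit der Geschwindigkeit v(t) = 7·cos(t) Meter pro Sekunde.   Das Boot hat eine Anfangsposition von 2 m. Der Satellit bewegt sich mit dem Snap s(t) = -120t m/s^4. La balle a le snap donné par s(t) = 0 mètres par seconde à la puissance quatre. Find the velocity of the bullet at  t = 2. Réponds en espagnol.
Partiendo del snap s(t) = 0, tomamos 3 antiderivadas. La antiderivada del snap es la sacudida. Usando j(0) = 0, obtenemos j(t) = 0. Tomando ∫j(t)dt y aplicando a(0) = -6, encontramos a(t) = -6. Integrando la aceleración y usando la condición inicial v(0) = -3, obtenemos v(t) = -6·t - 3. Usando v(t) = -6·t - 3 y sustituyendo t = 2, encontramos v = -15.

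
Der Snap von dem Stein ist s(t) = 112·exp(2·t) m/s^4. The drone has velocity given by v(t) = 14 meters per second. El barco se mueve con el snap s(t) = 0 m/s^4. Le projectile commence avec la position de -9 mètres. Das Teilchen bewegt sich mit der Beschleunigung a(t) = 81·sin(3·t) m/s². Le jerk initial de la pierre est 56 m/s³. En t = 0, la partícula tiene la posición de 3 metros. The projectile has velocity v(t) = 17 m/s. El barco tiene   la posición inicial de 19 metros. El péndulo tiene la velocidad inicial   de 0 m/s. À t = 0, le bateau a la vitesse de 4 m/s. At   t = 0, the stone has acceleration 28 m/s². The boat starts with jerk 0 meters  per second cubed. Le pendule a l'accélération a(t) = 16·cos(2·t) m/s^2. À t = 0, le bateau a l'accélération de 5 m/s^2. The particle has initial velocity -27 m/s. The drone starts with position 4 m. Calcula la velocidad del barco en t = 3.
Debemos encontrar la integral de nuestra ecuación del snap s(t) = 0 3 veces. La integral del snap, con j(0) = 0, da la sacudida: j(t) = 0. Tomando ∫j(t)dt y aplicando a(0) = 5, encontramos a(t) = 5. Integrando la aceleración y usando la condición inicial v(0) = 4, obtenemos v(t) = 5·t + 4. Tenemos la velocidad v(t) = 5·t + 4. Sustituyendo t = 3: v(3) = 19.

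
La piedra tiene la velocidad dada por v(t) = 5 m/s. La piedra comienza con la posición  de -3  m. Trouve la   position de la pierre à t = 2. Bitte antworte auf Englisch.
To find the answer, we compute 1 integral of v(t) = 5. Integrating velocity and using the initial condition x(0) = -3, we get x(t) = 5·t - 3. Using x(t) = 5·t - 3 and substituting t = 2, we find x = 7.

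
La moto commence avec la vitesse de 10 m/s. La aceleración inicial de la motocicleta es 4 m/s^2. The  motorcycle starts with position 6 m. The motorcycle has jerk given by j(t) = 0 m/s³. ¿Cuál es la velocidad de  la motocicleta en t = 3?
Debemos encontrar la integral de nuestra ecuación de la sacudida j(t) = 0 2 veces. La antiderivada de la sacudida, con a(0) = 4, da la aceleración: a(t) = 4. Integrando la aceleración y usando la condición inicial v(0) = 10, obtenemos v(t) = 4·t + 10. Tenemos la velocidad v(t) = 4·t + 10. Sustituyendo t = 3: v(3) = 22.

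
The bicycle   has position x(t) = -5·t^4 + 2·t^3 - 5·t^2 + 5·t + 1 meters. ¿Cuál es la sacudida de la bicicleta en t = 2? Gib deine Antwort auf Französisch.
Nous devons dériver notre équation de la position x(t) = -5·t^4 + 2·t^3 - 5·t^2 + 5·t + 1 3 fois. La dérivée de la position donne la vitesse: v(t) = -20·t^3 + 6·t^2 - 10·t + 5. En prenant d/dt de v(t), nous trouvons a(t) = -60·t^2 + 12·t - 10. La dérivée de l'accélération donne le jerk: j(t) = 12 - 120·t. Nous avons le jerk j(t) = 12 - 120·t. En substituant t = 2: j(2) = -228.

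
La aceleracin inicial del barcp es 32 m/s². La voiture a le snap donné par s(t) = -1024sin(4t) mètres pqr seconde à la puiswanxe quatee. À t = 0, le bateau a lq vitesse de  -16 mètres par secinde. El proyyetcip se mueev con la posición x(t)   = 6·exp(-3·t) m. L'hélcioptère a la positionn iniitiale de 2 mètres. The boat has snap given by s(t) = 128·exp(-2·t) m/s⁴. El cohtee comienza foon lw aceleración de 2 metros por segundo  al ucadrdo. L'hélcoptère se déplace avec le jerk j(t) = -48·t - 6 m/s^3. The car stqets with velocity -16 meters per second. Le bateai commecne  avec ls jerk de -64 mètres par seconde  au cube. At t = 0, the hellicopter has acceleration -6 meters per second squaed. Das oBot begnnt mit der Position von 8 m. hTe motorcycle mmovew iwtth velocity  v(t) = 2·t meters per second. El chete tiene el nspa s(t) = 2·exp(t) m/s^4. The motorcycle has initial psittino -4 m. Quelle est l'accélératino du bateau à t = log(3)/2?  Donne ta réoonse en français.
Pour résoudre ceci, nous devons prendre 2 intégrales de notre équation du snap s(t) = 128·exp(-2·t). En prenant ∫s(t)dt et en appliquant j(0) = -64, nous trouvons j(t) = -64·exp(-2·t). En prenant ∫j(t)dt et en appliquant a(0) = 32, nous trouvons a(t) = 32·exp(-2·t). En utilisant a(t) = 32·exp(-2·t) et en substituant t = log(3)/2, nous trouvons a = 32/3.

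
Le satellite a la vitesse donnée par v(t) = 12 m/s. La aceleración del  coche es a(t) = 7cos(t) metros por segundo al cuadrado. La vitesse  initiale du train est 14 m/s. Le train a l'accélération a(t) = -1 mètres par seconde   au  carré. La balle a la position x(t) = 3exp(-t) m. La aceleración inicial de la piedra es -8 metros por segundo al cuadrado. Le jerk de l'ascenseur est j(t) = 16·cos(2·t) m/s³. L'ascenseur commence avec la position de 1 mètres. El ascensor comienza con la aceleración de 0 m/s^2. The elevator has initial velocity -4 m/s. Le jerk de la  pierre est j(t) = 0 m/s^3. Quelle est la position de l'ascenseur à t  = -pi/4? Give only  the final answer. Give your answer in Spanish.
La posición en t = -pi/4 es x = 3.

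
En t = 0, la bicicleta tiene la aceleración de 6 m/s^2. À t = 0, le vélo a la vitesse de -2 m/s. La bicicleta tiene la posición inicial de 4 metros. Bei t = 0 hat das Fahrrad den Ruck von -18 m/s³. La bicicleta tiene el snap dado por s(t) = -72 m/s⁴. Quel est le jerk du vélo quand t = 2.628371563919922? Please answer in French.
Pour résoudre ceci, nous devons prendre 1 intégrale de notre équation du snap s(t) = -72. En intégrant le snap et en utilisant la condition initiale j(0) = -18, nous obtenons j(t) = -72·t - 18. Nous avons le jerk j(t) = -72·t - 18. En substituant t = 2.628371563919922: j(2.628371563919922) = -207.242752602234.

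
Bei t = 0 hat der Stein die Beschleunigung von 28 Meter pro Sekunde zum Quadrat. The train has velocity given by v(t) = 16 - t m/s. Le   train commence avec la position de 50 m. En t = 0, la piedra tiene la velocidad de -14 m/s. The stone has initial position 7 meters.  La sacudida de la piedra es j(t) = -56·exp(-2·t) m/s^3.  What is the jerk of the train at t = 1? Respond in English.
Starting from velocity v(t) = 16 - t, we take 2 derivatives. Taking d/dt of v(t), we find a(t) = -1. Taking d/dt of a(t), we find j(t) = 0. Using j(t) = 0 and substituting t = 1, we find j = 0.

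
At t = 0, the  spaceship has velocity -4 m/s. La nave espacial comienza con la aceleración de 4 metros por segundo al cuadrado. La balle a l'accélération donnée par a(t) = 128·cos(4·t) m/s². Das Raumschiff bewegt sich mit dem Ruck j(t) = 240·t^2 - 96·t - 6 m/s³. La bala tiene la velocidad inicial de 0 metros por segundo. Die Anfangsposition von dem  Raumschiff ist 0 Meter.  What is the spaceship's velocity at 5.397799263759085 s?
We need to integrate our jerk equation j(t) = 240·t^2 - 96·t - 6 2 times. The antiderivative of jerk is acceleration. Using a(0) = 4, we get a(t) = 80·t^3 - 48·t^2 - 6·t + 4. The antiderivative of acceleration, with v(0) = -4, gives velocity: v(t) = 20·t^4 - 16·t^3 - 3·t^2 + 4·t - 4. We have velocity v(t) = 20·t^4 - 16·t^3 - 3·t^2 + 4·t - 4. Substituting t = 5.397799263759085: v(5.397799263759085) = 14392.2435620301.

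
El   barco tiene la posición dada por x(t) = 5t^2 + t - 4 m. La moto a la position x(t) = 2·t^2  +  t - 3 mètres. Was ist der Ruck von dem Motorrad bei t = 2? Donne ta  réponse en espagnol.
Para resolver esto, necesitamos tomar 3 derivadas de nuestra ecuación de la posición x(t) = 2·t^2 + t - 3. Derivando la posición, obtenemos la velocidad: v(t) = 4·t + 1. Derivando la velocidad, obtenemos la aceleración: a(t) = 4. Derivando la aceleración, obtenemos la sacudida: j(t) = 0. Usando j(t) = 0 y sustituyendo t = 2, encontramos j = 0.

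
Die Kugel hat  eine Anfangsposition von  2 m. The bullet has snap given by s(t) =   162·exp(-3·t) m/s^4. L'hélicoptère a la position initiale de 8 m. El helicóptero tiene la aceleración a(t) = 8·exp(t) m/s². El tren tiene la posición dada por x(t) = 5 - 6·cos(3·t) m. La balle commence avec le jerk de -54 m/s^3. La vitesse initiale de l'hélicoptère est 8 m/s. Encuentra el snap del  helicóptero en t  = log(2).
Debemos derivar nuestra ecuación de la aceleración a(t) = 8·exp(t) 2 veces. Tomando d/dt de a(t), encontramos j(t) = 8·exp(t). Tomando d/dt de j(t), encontramos s(t) = 8·exp(t). De la ecuación del snap s(t) = 8·exp(t), sustituimos t = log(2) para obtener s = 16.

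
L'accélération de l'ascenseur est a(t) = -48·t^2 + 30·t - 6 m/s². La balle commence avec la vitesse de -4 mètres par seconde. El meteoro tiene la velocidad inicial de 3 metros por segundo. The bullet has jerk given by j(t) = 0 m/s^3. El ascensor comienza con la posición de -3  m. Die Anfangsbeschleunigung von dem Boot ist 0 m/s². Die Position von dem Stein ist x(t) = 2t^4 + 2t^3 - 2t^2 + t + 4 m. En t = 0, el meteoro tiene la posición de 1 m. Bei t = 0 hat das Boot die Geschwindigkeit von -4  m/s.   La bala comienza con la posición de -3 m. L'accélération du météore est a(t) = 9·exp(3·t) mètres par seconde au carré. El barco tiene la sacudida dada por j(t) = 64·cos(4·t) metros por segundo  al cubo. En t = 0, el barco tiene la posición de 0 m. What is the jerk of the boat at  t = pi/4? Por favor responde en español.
Tenemos la sacudida j(t) = 64·cos(4·t). Sustituyendo t = pi/4: j(pi/4) = -64.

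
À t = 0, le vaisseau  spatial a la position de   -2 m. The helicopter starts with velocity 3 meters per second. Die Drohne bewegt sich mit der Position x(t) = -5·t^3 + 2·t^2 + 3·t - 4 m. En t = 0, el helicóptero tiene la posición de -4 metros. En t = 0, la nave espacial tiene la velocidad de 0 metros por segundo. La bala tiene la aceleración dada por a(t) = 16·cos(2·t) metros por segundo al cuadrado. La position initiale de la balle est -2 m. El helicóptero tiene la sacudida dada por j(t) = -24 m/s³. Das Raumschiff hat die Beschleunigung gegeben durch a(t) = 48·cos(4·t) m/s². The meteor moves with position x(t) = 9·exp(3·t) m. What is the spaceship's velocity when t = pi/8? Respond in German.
Wir müssen unsere Gleichung für die Beschleunigung a(t) = 48·cos(4·t) 1-mal integrieren. Die Stammfunktion von der Beschleunigung ist die Geschwindigkeit. Mit v(0) = 0 erhalten wir v(t) = 12·sin(4·t). Mit v(t) = 12·sin(4·t) und Einsetzen von t = pi/8, finden wir v = 12.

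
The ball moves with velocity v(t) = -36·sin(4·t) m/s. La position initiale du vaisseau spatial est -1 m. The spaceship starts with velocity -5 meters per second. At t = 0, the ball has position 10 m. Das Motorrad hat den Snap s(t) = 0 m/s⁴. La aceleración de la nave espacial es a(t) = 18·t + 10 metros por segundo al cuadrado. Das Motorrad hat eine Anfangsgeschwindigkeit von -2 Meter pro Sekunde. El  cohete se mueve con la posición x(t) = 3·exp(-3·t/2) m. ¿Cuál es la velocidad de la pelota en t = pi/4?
De la ecuación de la velocidad v(t) = -36·sin(4·t), sustituimos t = pi/4 para obtener v = 0.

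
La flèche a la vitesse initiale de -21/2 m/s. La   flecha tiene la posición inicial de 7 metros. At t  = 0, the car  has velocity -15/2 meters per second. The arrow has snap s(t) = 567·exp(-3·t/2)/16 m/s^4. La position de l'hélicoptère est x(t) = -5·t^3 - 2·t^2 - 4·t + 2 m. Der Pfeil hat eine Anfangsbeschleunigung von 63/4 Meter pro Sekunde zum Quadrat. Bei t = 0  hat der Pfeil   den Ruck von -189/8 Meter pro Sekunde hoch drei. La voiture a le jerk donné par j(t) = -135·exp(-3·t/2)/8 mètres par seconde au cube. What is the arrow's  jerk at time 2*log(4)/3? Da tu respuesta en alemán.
Ausgehend von dem Snap s(t) = 567·exp(-3·t/2)/16, nehmen wir 1 Integral. Das Integral von dem Snap, mit j(0) = -189/8, ergibt den Ruck: j(t) = -189·exp(-3·t/2)/8. Aus der Gleichung für den Ruck j(t) = -189·exp(-3·t/2)/8, setzen wir t = 2*log(4)/3 ein und erhalten j = -189/32.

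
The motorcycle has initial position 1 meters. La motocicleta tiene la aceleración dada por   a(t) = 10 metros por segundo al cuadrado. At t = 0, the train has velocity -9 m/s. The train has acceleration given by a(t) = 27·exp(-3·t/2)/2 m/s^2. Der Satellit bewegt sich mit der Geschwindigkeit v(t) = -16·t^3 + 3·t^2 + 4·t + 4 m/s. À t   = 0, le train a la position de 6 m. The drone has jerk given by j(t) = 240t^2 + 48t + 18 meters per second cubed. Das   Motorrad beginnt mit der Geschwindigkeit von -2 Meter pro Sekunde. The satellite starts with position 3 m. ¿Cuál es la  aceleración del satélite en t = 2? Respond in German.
Wir müssen unsere Gleichung für die Geschwindigkeit v(t) = -16·t^3 + 3·t^2 + 4·t + 4 1-mal ableiten. Die Ableitung von der Geschwindigkeit ergibt die Beschleunigung: a(t) = -48·t^2 + 6·t + 4. Wir haben die Beschleunigung a(t) = -48·t^2 + 6·t + 4. Durch Einsetzen von t = 2: a(2) = -176.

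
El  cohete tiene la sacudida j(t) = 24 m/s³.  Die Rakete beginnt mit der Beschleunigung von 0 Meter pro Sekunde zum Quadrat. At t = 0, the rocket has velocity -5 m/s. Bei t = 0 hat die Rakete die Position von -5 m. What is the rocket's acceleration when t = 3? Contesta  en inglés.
We must find the antiderivative of our jerk equation j(t) = 24 1 time. Finding the antiderivative of j(t) and using a(0) = 0: a(t) = 24·t. We have acceleration a(t) = 24·t. Substituting t = 3: a(3) = 72.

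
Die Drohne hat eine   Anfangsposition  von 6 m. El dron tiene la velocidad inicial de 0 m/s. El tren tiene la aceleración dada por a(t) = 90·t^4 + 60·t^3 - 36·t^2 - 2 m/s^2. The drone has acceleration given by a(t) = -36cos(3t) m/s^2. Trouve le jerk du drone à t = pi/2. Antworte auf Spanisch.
Para resolver esto, necesitamos tomar 1 derivada de nuestra ecuación de la aceleración a(t) = -36·cos(3·t). Tomando d/dt de a(t), encontramos j(t) = 108·sin(3·t). Tenemos la sacudida j(t) = 108·sin(3·t). Sustituyendo t = pi/2: j(pi/2) = -108.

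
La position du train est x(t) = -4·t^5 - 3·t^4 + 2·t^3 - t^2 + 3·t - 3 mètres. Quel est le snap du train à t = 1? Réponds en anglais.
Starting from position x(t) = -4·t^5 - 3·t^4 + 2·t^3 - t^2 + 3·t - 3, we take 4 derivatives. Differentiating position, we get velocity: v(t) = -20·t^4 - 12·t^3 + 6·t^2 - 2·t + 3. Taking d/dt of v(t), we find a(t) = -80·t^3 - 36·t^2 + 12·t - 2. The derivative of acceleration gives jerk: j(t) = -240·t^2 - 72·t + 12. Differentiating jerk, we get snap: s(t) = -480·t - 72. From the given snap equation s(t) = -480·t - 72, we substitute t = 1 to get s = -552.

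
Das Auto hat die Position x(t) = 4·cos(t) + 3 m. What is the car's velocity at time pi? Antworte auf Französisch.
En partant de la position x(t) = 4·cos(t) + 3, nous prenons 1 dérivée. En prenant d/dt de x(t), nous trouvons v(t) = -4·sin(t). En utilisant v(t) = -4·sin(t) et en substituant t = pi, nous trouvons v = 0.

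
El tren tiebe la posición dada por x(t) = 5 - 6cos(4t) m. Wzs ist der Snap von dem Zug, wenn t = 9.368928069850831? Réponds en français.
Pour résoudre ceci, nous devons prendre 4 dérivées de notre équation de la position x(t) = 5 - 6·cos(4·t). En prenant d/dt de x(t), nous trouvons v(t) = 24·sin(4·t). En prenant d/dt de v(t), nous trouvons a(t) = 96·cos(4·t). La dérivée de l'accélération donne le jerk: j(t) = -384·sin(4·t). La dérivée du jerk donne le snap: s(t) = -1536·cos(4·t). Nous avons le snap s(t) = -1536·cos(4·t). En substituant t = 9.368928069850831: s(9.368928069850831) = -1497.83028637621.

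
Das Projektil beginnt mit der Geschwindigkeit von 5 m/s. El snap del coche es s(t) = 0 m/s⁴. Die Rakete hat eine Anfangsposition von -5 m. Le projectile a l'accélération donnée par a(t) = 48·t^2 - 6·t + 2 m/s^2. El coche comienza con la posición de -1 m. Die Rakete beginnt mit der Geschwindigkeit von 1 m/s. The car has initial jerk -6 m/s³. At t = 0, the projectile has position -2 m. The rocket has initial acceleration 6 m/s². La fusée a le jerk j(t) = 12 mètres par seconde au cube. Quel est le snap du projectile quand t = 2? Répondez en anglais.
We must differentiate our acceleration equation a(t) = 48·t^2 - 6·t + 2 2 times. Differentiating acceleration, we get jerk: j(t) = 96·t - 6. Taking d/dt of j(t), we find s(t) = 96. We have snap s(t) = 96. Substituting t = 2: s(2) = 96.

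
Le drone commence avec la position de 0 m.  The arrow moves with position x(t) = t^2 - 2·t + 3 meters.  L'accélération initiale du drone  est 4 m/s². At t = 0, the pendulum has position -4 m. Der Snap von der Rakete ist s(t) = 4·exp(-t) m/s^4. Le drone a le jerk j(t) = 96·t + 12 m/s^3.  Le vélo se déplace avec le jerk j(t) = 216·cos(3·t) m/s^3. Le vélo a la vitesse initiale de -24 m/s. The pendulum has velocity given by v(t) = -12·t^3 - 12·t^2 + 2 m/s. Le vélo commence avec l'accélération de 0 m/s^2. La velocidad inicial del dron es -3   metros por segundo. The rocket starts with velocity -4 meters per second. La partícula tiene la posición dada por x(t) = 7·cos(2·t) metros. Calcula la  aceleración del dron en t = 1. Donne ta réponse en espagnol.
Para resolver esto, necesitamos tomar 1 antiderivada de nuestra ecuación de la sacudida j(t) = 96·t + 12. Tomando ∫j(t)dt y aplicando a(0) = 4, encontramos a(t) = 48·t^2 + 12·t + 4. Tenemos la aceleración a(t) = 48·t^2 + 12·t + 4. Sustituyendo t = 1: a(1) = 64.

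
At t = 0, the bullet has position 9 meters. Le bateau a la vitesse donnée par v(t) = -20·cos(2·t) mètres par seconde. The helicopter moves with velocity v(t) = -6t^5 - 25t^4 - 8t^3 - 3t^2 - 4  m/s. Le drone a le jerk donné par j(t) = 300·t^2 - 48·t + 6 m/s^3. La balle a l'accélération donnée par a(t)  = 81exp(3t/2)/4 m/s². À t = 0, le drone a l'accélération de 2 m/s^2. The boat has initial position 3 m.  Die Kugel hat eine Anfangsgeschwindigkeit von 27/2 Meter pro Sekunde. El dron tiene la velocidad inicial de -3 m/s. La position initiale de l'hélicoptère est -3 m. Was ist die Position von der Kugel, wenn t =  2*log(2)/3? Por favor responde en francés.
Nous devons trouver la primitive de notre équation de l'accélération a(t) = 81·exp(3·t/2)/4 2 fois. La primitive de l'accélération est la vitesse. En utilisant v(0) = 27/2, nous obtenons v(t) = 27·exp(3·t/2)/2. L'intégrale de la vitesse, avec x(0) = 9, donne la position: x(t) = 9·exp(3·t/2). Nous avons la position x(t) = 9·exp(3·t/2). En substituant t = 2*log(2)/3: x(2*log(2)/3) = 18.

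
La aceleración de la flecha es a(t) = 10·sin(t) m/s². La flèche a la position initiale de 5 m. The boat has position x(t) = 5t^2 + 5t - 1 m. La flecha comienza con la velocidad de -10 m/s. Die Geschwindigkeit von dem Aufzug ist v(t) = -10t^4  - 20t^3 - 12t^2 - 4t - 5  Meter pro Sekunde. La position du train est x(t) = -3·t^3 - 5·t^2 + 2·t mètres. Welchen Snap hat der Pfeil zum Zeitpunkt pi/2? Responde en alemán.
Wir müssen unsere Gleichung für die Beschleunigung a(t) = 10·sin(t) 2-mal ableiten. Mit d/dt von a(t) finden wir j(t) = 10·cos(t). Die Ableitung von dem Ruck ergibt den Snap: s(t) = -10·sin(t). Mit s(t) = -10·sin(t) und Einsetzen von t = pi/2, finden wir s = -10.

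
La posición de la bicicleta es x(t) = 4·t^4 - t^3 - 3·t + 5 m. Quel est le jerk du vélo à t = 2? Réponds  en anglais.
We must differentiate our position equation x(t) = 4·t^4 - t^3 - 3·t + 5 3 times. The derivative of position gives velocity: v(t) = 16·t^3 - 3·t^2 - 3. Taking d/dt of v(t), we find a(t) = 48·t^2 - 6·t. The derivative of acceleration gives jerk: j(t) = 96·t - 6. Using j(t) = 96·t - 6 and substituting t = 2, we find j = 186.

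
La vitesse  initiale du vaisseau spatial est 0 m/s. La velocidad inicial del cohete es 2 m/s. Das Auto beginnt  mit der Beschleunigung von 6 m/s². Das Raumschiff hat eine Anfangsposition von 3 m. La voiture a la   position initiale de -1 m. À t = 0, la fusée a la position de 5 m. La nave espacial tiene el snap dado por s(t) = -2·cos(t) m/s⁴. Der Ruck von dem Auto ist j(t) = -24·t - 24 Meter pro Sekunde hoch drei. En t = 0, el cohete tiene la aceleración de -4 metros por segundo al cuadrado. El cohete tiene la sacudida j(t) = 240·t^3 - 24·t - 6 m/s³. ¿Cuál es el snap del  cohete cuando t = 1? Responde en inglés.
We must differentiate our jerk equation j(t) = 240·t^3 - 24·t - 6 1 time. The derivative of jerk gives snap: s(t) = 720·t^2 - 24. We have snap s(t) = 720·t^2 - 24. Substituting t = 1: s(1) = 696.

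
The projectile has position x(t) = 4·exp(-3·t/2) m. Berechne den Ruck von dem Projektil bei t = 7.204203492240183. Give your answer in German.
Ausgehend von der Position x(t) = 4·exp(-3·t/2), nehmen wir 3 Ableitungen. Mit d/dt von x(t) finden wir v(t) = -6·exp(-3·t/2). Die Ableitung von der Geschwindigkeit ergibt die Beschleunigung: a(t) = 9·exp(-3·t/2). Die Ableitung von der Beschleunigung ergibt den Ruck: j(t) = -27·exp(-3·t/2)/2. Aus der Gleichung für den Ruck j(t) = -27·exp(-3·t/2)/2, setzen wir t = 7.204203492240183 ein und erhalten j = -0.000273662338461159.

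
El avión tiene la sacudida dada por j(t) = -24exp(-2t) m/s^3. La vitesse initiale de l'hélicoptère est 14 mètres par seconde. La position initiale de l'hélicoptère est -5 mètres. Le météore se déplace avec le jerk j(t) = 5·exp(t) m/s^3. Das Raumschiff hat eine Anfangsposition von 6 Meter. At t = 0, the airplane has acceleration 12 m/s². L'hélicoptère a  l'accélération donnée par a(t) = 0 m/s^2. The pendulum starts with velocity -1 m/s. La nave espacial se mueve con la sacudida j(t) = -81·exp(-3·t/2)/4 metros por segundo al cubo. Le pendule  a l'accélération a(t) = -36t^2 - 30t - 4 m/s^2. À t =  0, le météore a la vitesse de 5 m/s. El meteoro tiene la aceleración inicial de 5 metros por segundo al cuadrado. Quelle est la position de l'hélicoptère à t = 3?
En partant de l'accélération a(t) = 0, nous prenons 2 intégrales. L'intégrale de l'accélération, avec v(0) = 14, donne la vitesse: v(t) = 14. En prenant ∫v(t)dt et en appliquant x(0) = -5, nous trouvons x(t) = 14·t - 5. Nous avons la position x(t) = 14·t - 5. En substituant t = 3: x(3) = 37.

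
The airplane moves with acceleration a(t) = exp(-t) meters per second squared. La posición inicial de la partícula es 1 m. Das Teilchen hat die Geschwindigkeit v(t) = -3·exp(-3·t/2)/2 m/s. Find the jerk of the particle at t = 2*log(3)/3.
Starting from velocity v(t) = -3·exp(-3·t/2)/2, we take 2 derivatives. Taking d/dt of v(t), we find a(t) = 9·exp(-3·t/2)/4. Differentiating acceleration, we get jerk: j(t) = -27·exp(-3·t/2)/8. From the given jerk equation j(t) = -27·exp(-3·t/2)/8, we substitute t = 2*log(3)/3 to get j = -9/8.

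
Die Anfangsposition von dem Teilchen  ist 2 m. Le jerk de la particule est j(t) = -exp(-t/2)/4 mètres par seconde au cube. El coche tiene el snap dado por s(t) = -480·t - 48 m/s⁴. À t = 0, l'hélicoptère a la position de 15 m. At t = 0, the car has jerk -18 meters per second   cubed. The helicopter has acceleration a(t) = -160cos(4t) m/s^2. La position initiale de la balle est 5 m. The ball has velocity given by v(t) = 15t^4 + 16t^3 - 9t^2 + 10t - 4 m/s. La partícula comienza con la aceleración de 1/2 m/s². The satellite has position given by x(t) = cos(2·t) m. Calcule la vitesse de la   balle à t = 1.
En utilisant v(t) = 15·t^4 + 16·t^3 - 9·t^2 + 10·t - 4 et en substituant t = 1, nous trouvons v = 28.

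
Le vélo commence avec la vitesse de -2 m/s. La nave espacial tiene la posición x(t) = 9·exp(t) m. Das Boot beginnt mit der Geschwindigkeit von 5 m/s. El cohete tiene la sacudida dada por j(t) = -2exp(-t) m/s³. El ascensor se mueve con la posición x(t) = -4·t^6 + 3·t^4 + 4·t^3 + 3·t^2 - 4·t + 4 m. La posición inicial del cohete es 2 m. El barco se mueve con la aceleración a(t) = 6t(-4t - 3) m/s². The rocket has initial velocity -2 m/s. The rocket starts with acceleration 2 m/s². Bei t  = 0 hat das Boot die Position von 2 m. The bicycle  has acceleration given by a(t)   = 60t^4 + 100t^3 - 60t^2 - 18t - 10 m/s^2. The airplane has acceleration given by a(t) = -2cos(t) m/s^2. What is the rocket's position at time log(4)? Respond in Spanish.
Para resolver esto, necesitamos tomar 3 antiderivadas de nuestra ecuación de la sacudida j(t) = -2·exp(-t). Tomando ∫j(t)dt y aplicando a(0) = 2, encontramos a(t) = 2·exp(-t). La antiderivada de la aceleración, con v(0) = -2, da la velocidad: v(t) = -2·exp(-t). La integral de la velocidad, con x(0) = 2, da la posición: x(t) = 2·exp(-t). De la ecuación de la posición x(t) = 2·exp(-t), sustituimos t = log(4) para obtener x = 1/2.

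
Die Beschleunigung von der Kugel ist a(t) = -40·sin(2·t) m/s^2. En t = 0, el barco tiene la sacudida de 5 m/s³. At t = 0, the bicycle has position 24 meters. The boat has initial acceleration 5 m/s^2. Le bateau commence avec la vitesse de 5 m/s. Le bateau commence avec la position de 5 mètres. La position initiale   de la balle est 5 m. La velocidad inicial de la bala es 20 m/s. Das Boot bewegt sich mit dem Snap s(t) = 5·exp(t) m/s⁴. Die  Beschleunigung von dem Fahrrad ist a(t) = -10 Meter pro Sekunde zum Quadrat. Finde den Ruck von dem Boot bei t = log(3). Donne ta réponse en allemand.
Ausgehend von dem Snap s(t) = 5·exp(t), nehmen wir 1 Stammfunktion. Das Integral von dem Snap ist der Ruck. Mit j(0) = 5 erhalten wir j(t) = 5·exp(t). Aus der Gleichung für den Ruck j(t) = 5·exp(t), setzen wir t = log(3) ein und erhalten j = 15.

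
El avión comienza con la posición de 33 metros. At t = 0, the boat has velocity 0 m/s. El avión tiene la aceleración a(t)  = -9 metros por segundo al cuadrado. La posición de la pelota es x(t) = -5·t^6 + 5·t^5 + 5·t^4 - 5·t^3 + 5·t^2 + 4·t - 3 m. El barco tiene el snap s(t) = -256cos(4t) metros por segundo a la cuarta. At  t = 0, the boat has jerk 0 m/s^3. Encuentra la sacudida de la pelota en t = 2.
Para resolver esto, necesitamos tomar 3 derivadas de nuestra ecuación de la posición x(t) = -5·t^6 + 5·t^5 + 5·t^4 - 5·t^3 + 5·t^2 + 4·t - 3. Tomando d/dt de x(t), encontramos v(t) = -30·t^5 + 25·t^4 + 20·t^3 - 15·t^2 + 10·t + 4. La derivada de la velocidad da la aceleración: a(t) = -150·t^4 + 100·t^3 + 60·t^2 - 30·t + 10. Derivando la aceleración, obtenemos la sacudida: j(t) = -600·t^3 + 300·t^2 + 120·t - 30. Usando j(t) = -600·t^3 + 300·t^2 + 120·t - 30 y sustituyendo t = 2, encontramos j = -3390.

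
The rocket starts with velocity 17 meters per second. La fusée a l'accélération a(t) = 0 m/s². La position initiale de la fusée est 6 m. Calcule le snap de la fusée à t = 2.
En partant de l'accélération a(t) = 0, nous prenons 2 dérivées. En prenant d/dt de a(t), nous trouvons j(t) = 0. La dérivée du jerk donne le snap: s(t) = 0. En utilisant s(t) = 0 et en substituant t = 2, nous trouvons s = 0.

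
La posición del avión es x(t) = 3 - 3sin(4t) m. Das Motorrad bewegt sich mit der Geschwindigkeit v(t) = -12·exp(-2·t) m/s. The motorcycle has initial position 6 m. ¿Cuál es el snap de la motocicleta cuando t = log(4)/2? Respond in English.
Starting from velocity v(t) = -12·exp(-2·t), we take 3 derivatives. Taking d/dt of v(t), we find a(t) = 24·exp(-2·t). Taking d/dt of a(t), we find j(t) = -48·exp(-2·t). Differentiating jerk, we get snap: s(t) = 96·exp(-2·t). From the given snap equation s(t) = 96·exp(-2·t), we substitute t = log(4)/2 to get s = 24.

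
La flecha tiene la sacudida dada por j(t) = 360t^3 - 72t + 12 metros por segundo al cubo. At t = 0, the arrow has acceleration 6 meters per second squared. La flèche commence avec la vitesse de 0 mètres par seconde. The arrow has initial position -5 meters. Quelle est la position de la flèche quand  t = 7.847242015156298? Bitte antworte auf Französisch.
Nous devons trouver la primitive de notre équation du jerk j(t) = 360·t^3 - 72·t + 12 3 fois. En prenant ∫j(t)dt et en appliquant a(0) = 6, nous trouvons a(t) = 90·t^4 - 36·t^2 + 12·t + 6. La primitive de l'accélération, avec v(0) = 0, donne la vitesse: v(t) = 6·t·(3·t^4 - 2·t^2 + t + 1). L'intégrale de la vitesse est la position. En utilisant x(0) = -5, nous obtenons x(t) = 3·t^6 - 3·t^4 + 2·t^3 + 3·t^2 - 5. De l'équation de la position x(t) = 3·t^6 - 3·t^4 + 2·t^3 + 3·t^2 - 5, nous substituons t = 7.847242015156298 pour obtenir x = 690295.028646434.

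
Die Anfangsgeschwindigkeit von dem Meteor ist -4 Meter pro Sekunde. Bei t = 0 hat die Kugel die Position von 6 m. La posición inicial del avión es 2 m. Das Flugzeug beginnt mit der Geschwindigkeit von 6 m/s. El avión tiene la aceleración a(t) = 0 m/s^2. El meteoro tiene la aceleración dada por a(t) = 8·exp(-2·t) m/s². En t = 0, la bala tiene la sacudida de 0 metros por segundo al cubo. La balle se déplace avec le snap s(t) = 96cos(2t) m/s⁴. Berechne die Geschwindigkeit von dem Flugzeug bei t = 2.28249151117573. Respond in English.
We need to integrate our acceleration equation a(t) = 0 1 time. Finding the antiderivative of a(t) and using v(0) = 6: v(t) = 6. We have velocity v(t) = 6. Substituting t = 2.28249151117573: v(2.28249151117573) = 6.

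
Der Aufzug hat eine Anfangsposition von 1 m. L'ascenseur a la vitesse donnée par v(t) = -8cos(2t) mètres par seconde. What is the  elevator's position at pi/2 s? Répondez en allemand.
Wir müssen die Stammfunktion unserer Gleichung für die Geschwindigkeit v(t) = -8·cos(2·t) 1-mal finden. Mit ∫v(t)dt und Anwendung von x(0) = 1, finden wir x(t) = 1 - 4·sin(2·t). Mit x(t) = 1 - 4·sin(2·t) und Einsetzen von t = pi/2, finden wir x = 1.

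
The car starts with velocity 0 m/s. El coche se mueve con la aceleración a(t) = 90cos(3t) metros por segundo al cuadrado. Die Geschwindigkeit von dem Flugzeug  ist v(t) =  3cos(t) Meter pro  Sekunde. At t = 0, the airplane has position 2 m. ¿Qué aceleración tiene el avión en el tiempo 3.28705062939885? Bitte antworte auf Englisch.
We must differentiate our velocity equation v(t) = 3·cos(t) 1 time. Taking d/dt of v(t), we find a(t) = -3·sin(t). We have acceleration a(t) = -3·sin(t). Substituting t = 3.28705062939885: a(3.28705062939885) = 0.434836752928319.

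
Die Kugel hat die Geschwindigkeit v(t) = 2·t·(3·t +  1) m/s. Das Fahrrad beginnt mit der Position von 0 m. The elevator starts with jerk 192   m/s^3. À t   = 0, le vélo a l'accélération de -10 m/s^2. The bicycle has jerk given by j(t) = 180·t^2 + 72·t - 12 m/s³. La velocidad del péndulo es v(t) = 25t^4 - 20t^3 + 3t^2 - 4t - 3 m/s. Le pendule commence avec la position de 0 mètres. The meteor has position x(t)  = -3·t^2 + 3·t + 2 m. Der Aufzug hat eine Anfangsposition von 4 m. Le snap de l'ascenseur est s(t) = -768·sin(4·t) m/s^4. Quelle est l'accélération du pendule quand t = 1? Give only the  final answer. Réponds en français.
a(1) = 42.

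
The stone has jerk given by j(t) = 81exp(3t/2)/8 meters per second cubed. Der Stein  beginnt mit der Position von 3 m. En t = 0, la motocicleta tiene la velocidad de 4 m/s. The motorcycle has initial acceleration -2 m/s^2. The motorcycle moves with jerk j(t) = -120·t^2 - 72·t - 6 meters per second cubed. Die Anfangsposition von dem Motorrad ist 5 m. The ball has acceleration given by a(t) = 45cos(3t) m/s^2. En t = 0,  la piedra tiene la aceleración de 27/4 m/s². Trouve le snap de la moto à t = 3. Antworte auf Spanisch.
Partiendo de la sacudida j(t) = -120·t^2 - 72·t - 6, tomamos 1 derivada. Tomando d/dt de j(t), encontramos s(t) = -240·t - 72. De la ecuación del snap s(t) = -240·t - 72, sustituimos t = 3 para obtener s = -792.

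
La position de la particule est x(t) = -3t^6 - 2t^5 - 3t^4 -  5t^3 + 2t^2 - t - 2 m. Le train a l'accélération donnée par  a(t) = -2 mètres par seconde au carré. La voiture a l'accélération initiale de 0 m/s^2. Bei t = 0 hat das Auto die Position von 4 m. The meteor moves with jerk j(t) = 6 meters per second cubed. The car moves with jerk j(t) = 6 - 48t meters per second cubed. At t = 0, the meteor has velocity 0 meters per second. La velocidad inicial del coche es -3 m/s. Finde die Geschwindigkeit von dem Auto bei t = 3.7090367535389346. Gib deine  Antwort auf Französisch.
Nous devons trouver l'intégrale de notre équation du jerk j(t) = 6 - 48·t 2 fois. L'intégrale du jerk, avec a(0) = 0, donne l'accélération: a(t) = 6·t·(1 - 4·t). En prenant ∫a(t)dt et en appliquant v(0) = -3, nous trouvons v(t) = -8·t^3 + 3·t^2 - 3. De l'équation de la vitesse v(t) = -8·t^3 + 3·t^2 - 3, nous substituons t = 3.7090367535389346 pour obtenir v = -369.929512395995.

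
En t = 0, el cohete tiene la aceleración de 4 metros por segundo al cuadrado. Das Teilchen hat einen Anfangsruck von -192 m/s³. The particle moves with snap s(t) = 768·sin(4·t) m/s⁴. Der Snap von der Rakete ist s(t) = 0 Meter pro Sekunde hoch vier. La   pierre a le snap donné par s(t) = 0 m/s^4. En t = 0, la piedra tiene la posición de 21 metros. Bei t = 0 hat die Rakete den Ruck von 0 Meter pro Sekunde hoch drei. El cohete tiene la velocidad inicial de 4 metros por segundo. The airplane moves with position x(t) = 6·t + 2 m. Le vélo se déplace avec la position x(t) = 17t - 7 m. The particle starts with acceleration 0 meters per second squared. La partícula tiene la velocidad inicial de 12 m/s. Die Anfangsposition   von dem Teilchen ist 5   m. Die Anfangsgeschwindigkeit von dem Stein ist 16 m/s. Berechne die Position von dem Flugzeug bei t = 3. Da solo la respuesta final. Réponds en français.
La réponse est 20.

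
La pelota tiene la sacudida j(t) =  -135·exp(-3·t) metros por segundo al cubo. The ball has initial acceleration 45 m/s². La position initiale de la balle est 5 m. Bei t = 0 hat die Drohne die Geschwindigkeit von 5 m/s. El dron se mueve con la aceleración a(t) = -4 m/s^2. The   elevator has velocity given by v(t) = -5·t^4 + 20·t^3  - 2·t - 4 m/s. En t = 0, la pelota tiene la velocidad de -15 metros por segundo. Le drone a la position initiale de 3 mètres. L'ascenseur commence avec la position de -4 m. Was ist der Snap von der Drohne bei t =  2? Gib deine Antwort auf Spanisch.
Partiendo de la aceleración a(t) = -4, tomamos 2 derivadas. Tomando d/dt de a(t), encontramos j(t) = 0. La derivada de la sacudida da el snap: s(t) = 0. Usando s(t) = 0 y sustituyendo t = 2, encontramos s = 0.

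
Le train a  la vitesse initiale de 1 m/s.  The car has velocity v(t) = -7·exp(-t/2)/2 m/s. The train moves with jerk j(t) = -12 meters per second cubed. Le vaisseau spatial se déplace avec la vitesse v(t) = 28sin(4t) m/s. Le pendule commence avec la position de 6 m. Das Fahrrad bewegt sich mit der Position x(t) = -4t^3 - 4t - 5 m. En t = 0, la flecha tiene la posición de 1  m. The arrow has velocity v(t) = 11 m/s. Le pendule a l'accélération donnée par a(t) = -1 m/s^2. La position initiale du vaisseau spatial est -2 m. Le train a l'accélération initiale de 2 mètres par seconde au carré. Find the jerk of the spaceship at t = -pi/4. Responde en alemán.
Ausgehend von der Geschwindigkeit v(t) = 28·sin(4·t), nehmen wir 2 Ableitungen. Mit d/dt von v(t) finden wir a(t) = 112·cos(4·t). Die Ableitung von der Beschleunigung ergibt den Ruck: j(t) = -448·sin(4·t). Mit j(t) = -448·sin(4·t) und Einsetzen von t = -pi/4, finden wir j = 0.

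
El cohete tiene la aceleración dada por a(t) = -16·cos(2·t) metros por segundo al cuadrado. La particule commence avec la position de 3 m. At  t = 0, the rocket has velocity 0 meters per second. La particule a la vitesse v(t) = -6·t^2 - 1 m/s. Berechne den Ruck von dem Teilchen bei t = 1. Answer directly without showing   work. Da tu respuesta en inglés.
At t = 1, j = -12.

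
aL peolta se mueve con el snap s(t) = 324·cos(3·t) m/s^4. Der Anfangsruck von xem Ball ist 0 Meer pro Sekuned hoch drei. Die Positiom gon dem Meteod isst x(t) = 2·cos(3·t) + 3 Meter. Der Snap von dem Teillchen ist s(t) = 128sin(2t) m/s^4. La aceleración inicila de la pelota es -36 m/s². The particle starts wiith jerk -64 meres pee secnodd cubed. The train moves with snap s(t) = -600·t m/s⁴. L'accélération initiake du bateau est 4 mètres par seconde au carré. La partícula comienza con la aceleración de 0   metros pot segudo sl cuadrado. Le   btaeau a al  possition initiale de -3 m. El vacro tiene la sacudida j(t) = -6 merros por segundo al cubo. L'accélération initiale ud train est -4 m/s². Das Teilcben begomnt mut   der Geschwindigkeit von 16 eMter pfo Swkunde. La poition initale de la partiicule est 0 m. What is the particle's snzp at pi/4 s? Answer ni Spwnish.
De la ecuación del snap s(t) = 128·sin(2·t), sustituimos t = pi/4 para obtener s = 128.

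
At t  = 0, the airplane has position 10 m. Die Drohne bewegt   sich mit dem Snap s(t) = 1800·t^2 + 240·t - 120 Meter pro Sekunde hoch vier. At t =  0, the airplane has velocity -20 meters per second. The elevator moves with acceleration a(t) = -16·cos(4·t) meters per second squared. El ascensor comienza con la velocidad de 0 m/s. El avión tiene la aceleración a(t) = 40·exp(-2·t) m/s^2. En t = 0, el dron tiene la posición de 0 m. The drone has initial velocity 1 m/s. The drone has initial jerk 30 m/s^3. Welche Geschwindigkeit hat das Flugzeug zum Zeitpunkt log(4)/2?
Wir müssen unsere Gleichung für die Beschleunigung a(t) = 40·exp(-2·t) 1-mal integrieren. Das Integral von der Beschleunigung, mit v(0) = -20, ergibt die Geschwindigkeit: v(t) = -20·exp(-2·t). Aus der Gleichung für die Geschwindigkeit v(t) = -20·exp(-2·t), setzen wir t = log(4)/2 ein und erhalten v = -5.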